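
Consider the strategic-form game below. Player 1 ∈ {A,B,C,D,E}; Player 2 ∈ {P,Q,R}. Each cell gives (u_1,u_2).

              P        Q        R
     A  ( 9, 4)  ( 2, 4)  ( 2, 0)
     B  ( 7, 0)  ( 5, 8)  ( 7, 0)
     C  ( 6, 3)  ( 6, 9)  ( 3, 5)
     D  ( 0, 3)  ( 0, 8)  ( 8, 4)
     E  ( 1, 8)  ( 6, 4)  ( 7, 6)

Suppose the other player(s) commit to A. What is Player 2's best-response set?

u_2(P vs A) = 4
u_2(Q vs A) = 4
u_2(R vs A) = 0
max payoff 4 at {P,Q}

BR_2 = {P,Q}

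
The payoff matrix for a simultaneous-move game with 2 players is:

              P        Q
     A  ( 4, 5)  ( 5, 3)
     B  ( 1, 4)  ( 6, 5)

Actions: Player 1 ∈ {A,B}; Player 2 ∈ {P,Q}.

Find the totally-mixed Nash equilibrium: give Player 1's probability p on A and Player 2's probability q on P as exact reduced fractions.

(p,q) = (1/3, 1/4)

P1 indiff ⇒ q·4+(1-q)·5 = q·1+(1-q)·6 ⇒ q(3) = (1-q)(1) ⇒ q = 1/4
P2 indiff ⇒ p·5+(1-p)·4 = p·3+(1-p)·5 ⇒ p(2) = (1-p)(1) ⇒ p = 1/3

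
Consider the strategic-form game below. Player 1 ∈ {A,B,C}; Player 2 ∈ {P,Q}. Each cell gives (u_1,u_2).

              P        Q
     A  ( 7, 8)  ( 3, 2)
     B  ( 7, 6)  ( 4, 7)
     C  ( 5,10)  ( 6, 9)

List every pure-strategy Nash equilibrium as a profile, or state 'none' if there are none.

(A,P): NE
(A,Q): not NE [P1→C gives 6>3; P2→P gives 8>2]
(B,P): not NE [P2→Q gives 7>6]
(B,Q): not NE [P1→C gives 6>4]
(C,P): not NE [P1→B gives 7>5]
(C,Q): not NE [P2→P gives 10>9]

NE set: (A,P)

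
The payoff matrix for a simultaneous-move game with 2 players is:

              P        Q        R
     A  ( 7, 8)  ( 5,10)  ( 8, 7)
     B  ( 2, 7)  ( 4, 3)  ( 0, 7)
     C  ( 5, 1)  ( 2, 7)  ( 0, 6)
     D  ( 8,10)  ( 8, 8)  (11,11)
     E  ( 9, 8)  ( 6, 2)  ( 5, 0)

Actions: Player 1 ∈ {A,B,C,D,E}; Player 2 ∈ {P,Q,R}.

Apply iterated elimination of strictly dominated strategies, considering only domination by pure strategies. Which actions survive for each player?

IESDS → P1:{D,E} P2:{P,R}

P1 drop A (D beats it: P:8>7 Q:8>5 R:11>8)
P1 drop B (D beats it: P:8>2 Q:8>4 R:11>0)
P1 drop C (D beats it: P:8>5 Q:8>2 R:11>0)
P2 drop Q (P beats it: D:10>8 E:8>2)
P1→{D,E} P2→{P,R}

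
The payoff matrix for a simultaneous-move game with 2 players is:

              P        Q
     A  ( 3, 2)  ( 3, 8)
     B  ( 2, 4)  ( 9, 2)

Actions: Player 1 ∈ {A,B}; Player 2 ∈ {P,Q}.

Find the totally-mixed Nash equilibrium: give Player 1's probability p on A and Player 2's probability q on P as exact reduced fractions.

P1 mixes 1/4 on A; P2 mixes 6/7 on P

P1 indiff ⇒ q·3+(1-q)·3 = q·2+(1-q)·9 ⇒ q(1) = (1-q)(6) ⇒ q = 6/7
P2 indiff ⇒ p·2+(1-p)·4 = p·8+(1-p)·2 ⇒ p(-6) = (1-p)(-2) ⇒ p = 1/4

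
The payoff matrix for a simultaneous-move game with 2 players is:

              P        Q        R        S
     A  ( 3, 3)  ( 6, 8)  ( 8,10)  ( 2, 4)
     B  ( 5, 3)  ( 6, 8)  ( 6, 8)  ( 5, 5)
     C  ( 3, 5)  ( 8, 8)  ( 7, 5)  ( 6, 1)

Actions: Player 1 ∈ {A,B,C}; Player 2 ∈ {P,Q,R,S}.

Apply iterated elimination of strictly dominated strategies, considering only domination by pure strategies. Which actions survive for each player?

Remaining: P1:{A,C} P2:{Q,R}

P2 drop P (Q beats it: A:8>3 B:8>3 C:8>5)
P1 drop B (C beats it: Q:8>6 R:7>6 S:6>5)
P2 drop S (Q beats it: A:8>4 C:8>1)
P1→{A,C} P2→{Q,R}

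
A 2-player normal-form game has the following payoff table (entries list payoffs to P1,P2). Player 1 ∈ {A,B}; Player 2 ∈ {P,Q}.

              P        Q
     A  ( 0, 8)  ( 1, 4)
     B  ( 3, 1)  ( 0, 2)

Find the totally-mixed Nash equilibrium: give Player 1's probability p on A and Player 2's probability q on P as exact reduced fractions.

P1 indiff ⇒ q·0+(1-q)·1 = q·3+(1-q)·0 ⇒ q(-3) = (1-q)(-1) ⇒ q = 1/4
P2 indiff ⇒ p·8+(1-p)·1 = p·4+(1-p)·2 ⇒ p(4) = (1-p)(1) ⇒ p = 1/5

p=1/5, q=1/4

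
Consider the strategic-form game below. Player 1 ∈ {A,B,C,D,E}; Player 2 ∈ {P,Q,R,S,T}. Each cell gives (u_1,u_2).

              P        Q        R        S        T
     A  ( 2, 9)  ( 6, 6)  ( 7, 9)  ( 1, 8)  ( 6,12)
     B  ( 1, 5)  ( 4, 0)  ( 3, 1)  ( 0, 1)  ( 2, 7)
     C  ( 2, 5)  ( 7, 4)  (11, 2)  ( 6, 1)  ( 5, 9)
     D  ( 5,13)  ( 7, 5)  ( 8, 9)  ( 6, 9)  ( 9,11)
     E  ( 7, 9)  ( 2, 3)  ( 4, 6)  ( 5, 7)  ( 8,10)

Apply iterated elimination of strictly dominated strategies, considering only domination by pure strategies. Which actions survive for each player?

Remaining: P1:{D,E} P2:{P,T}

P1 drop A (D beats it: P:5>2 Q:7>6 R:8>7 S:6>1 T:9>6)
P1 drop B (C beats it: P:2>1 Q:7>4 R:11>3 S:6>0 T:5>2)
P2 drop Q (P beats it: C:5>4 D:13>5 E:9>3)
P2 drop R (P beats it: C:5>2 D:13>9 E:9>6)
P2 drop S (P beats it: C:5>1 D:13>9 E:9>7)
P1 drop C (D beats it: P:5>2 T:9>5)
P1→{D,E} P2→{P,T}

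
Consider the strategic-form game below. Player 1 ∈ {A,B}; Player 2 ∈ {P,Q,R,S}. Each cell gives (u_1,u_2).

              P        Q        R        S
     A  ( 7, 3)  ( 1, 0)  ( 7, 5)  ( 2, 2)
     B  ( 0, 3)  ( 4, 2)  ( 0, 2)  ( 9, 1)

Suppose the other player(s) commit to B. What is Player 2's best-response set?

P2 best: {P}

u_2(P vs B) = 3
u_2(Q vs B) = 2
u_2(R vs B) = 2
u_2(S vs B) = 1
max payoff 3 at {P}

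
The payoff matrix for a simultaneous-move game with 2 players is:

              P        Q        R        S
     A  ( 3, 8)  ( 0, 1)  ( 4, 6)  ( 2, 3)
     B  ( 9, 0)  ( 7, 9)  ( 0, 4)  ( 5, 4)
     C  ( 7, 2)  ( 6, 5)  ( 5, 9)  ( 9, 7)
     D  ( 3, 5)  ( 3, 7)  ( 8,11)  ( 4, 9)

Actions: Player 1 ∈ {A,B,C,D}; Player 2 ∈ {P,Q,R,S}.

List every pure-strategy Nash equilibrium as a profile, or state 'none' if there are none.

Nash profiles: (B,Q), (D,R)

(A,P): not NE [P1→B gives 9>3]
(A,Q): not NE [P1→B gives 7>0; P2→P gives 8>1]
(A,R): not NE [P1→D gives 8>4; P2→P gives 8>6]
(A,S): not NE [P1→C gives 9>2; P2→P gives 8>3]
(B,P): not NE [P2→Q gives 9>0]
(B,Q): NE
(B,R): not NE [P1→D gives 8>0; P2→Q gives 9>4]
(B,S): not NE [P1→C gives 9>5; P2→Q gives 9>4]
(C,P): not NE [P1→B gives 9>7; P2→R gives 9>2]
(C,Q): not NE [P1→B gives 7>6; P2→R gives 9>5]
(C,R): not NE [P1→D gives 8>5]
(C,S): not NE [P2→R gives 9>7]
(D,P): not NE [P1→B gives 9>3; P2→R gives 11>5]
(D,Q): not NE [P1→B gives 7>3; P2→R gives 11>7]
(D,R): NE
(D,S): not NE [P1→C gives 9>4; P2→R gives 11>9]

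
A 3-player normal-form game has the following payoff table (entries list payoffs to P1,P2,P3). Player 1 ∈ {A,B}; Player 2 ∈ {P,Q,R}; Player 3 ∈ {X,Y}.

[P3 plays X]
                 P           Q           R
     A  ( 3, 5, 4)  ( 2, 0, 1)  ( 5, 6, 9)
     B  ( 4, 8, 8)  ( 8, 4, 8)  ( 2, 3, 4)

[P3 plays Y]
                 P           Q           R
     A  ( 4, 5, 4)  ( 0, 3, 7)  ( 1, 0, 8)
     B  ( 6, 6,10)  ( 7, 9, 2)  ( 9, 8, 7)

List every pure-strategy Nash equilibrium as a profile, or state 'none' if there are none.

(A,P,X): not NE [P1→B gives 4>3; P2→R gives 6>5]
(A,P,Y): not NE [P1→B gives 6>4]
(A,Q,X): not NE [P1→B gives 8>2; P2→R gives 6>0; P3→Y gives 7>1]
(A,Q,Y): not NE [P1→B gives 7>0; P2→P gives 5>3]
(A,R,X): NE
(A,R,Y): not NE [P1→B gives 9>1; P2→P gives 5>0; P3→X gives 9>8]
(B,P,X): not NE [P3→Y gives 10>8]
(B,P,Y): not NE [P2→Q gives 9>6]
(B,Q,X): not NE [P2→P gives 8>4]
(B,Q,Y): not NE [P3→X gives 8>2]
(B,R,X): not NE [P1→A gives 5>2; P2→P gives 8>3; P3→Y gives 7>4]
(B,R,Y): not NE [P2→Q gives 9>8]

Nash profiles: (A,R,X)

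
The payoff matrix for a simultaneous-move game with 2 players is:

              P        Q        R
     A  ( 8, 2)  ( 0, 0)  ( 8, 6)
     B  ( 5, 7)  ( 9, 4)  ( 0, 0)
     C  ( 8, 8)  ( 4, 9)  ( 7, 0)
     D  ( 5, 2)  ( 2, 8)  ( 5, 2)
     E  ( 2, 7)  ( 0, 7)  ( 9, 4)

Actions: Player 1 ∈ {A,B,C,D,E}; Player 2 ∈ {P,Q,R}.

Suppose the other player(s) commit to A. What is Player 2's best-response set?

argmax u_2 = {R}

u_2(P vs A) = 2
u_2(Q vs A) = 0
u_2(R vs A) = 6
max payoff 6 at {R}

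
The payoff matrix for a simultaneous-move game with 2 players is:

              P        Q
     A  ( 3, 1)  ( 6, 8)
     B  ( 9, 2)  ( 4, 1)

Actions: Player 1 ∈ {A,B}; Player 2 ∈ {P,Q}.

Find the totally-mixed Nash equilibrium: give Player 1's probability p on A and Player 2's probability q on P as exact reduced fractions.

p=1/8, q=1/4

P1 indiff ⇒ q·3+(1-q)·6 = q·9+(1-q)·4 ⇒ q(-6) = (1-q)(-2) ⇒ q = 1/4
P2 indiff ⇒ p·1+(1-p)·2 = p·8+(1-p)·1 ⇒ p(-7) = (1-p)(-1) ⇒ p = 1/8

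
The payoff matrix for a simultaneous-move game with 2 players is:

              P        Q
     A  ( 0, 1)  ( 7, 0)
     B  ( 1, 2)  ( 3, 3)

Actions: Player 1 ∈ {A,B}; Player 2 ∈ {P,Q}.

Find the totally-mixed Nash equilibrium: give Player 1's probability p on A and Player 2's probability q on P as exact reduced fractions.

P1 indiff ⇒ q·0+(1-q)·7 = q·1+(1-q)·3 ⇒ q(-1) = (1-q)(-4) ⇒ q = 4/5
P2 indiff ⇒ p·1+(1-p)·2 = p·0+(1-p)·3 ⇒ p(1) = (1-p)(1) ⇒ p = 1/2

(p,q) = (1/2, 4/5)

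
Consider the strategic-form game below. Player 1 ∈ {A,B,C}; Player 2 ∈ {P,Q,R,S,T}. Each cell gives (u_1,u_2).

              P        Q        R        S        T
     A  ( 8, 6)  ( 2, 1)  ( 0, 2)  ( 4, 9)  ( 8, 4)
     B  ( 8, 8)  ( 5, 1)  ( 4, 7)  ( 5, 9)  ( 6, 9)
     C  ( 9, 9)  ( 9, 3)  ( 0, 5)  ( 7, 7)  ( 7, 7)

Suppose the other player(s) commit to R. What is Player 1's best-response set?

P1 best: {B}

u_1(A vs R) = 0
u_1(B vs R) = 4
u_1(C vs R) = 0
max payoff 4 at {B}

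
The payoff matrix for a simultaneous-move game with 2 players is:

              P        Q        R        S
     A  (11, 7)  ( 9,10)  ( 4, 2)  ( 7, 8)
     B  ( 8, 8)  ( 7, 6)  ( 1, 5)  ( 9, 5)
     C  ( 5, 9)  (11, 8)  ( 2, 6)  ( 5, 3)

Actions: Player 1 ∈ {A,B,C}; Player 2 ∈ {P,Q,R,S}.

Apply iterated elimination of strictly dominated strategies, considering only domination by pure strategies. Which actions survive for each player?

P2 drop R (P beats it: A:7>2 B:8>5 C:9>6)
P2 drop S (Q beats it: A:10>8 B:6>5 C:8>3)
P1 drop B (A beats it: P:11>8 Q:9>7)
P1→{A,C} P2→{P,Q}

Remaining: P1:{A,C} P2:{P,Q}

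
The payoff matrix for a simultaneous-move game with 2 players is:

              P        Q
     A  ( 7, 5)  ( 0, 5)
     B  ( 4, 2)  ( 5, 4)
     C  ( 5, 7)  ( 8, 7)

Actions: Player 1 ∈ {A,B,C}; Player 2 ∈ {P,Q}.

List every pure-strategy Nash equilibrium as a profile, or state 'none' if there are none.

(A,P): NE
(A,Q): not NE [P1→C gives 8>0]
(B,P): not NE [P1→A gives 7>4; P2→Q gives 4>2]
(B,Q): not NE [P1→C gives 8>5]
(C,P): not NE [P1→A gives 7>5]
(C,Q): NE

Nash profiles: (A,P), (C,Q)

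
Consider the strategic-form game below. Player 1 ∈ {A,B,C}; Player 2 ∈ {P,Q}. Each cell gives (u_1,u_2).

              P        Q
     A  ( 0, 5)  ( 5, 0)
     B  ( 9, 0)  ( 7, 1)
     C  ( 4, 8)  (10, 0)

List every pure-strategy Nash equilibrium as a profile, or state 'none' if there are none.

(A,P): not NE [P1→B gives 9>0]
(A,Q): not NE [P1→C gives 10>5; P2→P gives 5>0]
(B,P): not NE [P2→Q gives 1>0]
(B,Q): not NE [P1→C gives 10>7]
(C,P): not NE [P1→B gives 9>4]
(C,Q): not NE [P2→P gives 8>0]

Equilibria: none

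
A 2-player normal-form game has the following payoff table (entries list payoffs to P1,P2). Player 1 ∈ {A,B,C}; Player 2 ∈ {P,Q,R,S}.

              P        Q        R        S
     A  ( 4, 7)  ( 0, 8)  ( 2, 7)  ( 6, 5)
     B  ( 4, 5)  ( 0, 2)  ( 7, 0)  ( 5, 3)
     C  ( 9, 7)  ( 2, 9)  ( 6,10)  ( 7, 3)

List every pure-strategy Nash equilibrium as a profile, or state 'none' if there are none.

(A,P): not NE [P1→C gives 9>4; P2→Q gives 8>7]
(A,Q): not NE [P1→C gives 2>0]
(A,R): not NE [P1→B gives 7>2; P2→Q gives 8>7]
(A,S): not NE [P1→C gives 7>6; P2→Q gives 8>5]
(B,P): not NE [P1→C gives 9>4]
(B,Q): not NE [P1→C gives 2>0; P2→P gives 5>2]
(B,R): not NE [P2→P gives 5>0]
(B,S): not NE [P1→C gives 7>5; P2→P gives 5>3]
(C,P): not NE [P2→R gives 10>7]
(C,Q): not NE [P2→R gives 10>9]
(C,R): not NE [P1→B gives 7>6]
(C,S): not NE [P2→R gives 10>3]

Equilibria: none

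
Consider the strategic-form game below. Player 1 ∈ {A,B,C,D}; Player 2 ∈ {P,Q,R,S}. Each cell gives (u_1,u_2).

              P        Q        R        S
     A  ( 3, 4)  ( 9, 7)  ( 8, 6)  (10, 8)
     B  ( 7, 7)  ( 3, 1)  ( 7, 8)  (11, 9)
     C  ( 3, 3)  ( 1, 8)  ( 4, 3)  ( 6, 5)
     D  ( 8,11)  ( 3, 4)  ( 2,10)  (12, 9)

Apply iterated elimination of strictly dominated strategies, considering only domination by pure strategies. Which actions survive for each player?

Survivors P1:{A,B,D} P2:{P,R,S}

P1 drop C (B beats it: P:7>3 Q:3>1 R:7>4 S:11>6)
P2 drop Q (S beats it: A:8>7 B:9>1 D:9>4)
P1→{A,B,D} P2→{P,R,S}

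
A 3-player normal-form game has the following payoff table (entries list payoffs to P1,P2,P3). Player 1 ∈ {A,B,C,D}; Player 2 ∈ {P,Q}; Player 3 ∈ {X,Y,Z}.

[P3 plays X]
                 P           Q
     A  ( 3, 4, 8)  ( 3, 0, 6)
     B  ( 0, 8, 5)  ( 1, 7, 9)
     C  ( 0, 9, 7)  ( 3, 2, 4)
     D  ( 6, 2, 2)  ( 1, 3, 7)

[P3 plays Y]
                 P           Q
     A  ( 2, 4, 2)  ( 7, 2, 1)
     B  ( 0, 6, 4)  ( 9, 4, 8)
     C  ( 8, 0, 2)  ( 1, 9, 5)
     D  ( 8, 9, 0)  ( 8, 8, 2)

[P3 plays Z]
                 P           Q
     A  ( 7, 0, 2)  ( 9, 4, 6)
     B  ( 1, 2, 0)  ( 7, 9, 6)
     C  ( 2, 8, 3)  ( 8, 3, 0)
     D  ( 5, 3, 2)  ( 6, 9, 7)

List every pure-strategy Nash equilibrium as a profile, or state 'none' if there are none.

Nash profiles: (A,Q,Z)

(A,P,X): not NE [P1→D gives 6>3]
(A,P,Y): not NE [P1→D gives 8>2; P3→X gives 8>2]
(A,P,Z): not NE [P2→Q gives 4>0; P3→X gives 8>2]
(A,Q,X): not NE [P2→P gives 4>0]
(A,Q,Y): not NE [P1→B gives 9>7; P2→P gives 4>2; P3→Z gives 6>1]
(A,Q,Z): NE
(B,P,X): not NE [P1→D gives 6>0]
(B,P,Y): not NE [P1→D gives 8>0; P3→X gives 5>4]
(B,P,Z): not NE [P1→A gives 7>1; P2→Q gives 9>2; P3→X gives 5>0]
(B,Q,X): not NE [P1→C gives 3>1; P2→P gives 8>7]
(B,Q,Y): not NE [P2→P gives 6>4; P3→X gives 9>8]
(B,Q,Z): not NE [P1→A gives 9>7; P3→X gives 9>6]
(C,P,X): not NE [P1→D gives 6>0]
(C,P,Y): not NE [P2→Q gives 9>0; P3→X gives 7>2]
(C,P,Z): not NE [P1→A gives 7>2; P3→X gives 7>3]
(C,Q,X): not NE [P2→P gives 9>2; P3→Y gives 5>4]
(C,Q,Y): not NE [P1→B gives 9>1]
(C,Q,Z): not NE [P1→A gives 9>8; P2→P gives 8>3; P3→Y gives 5>0]
(D,P,X): not NE [P2→Q gives 3>2]
(D,P,Y): not NE [P3→Z gives 2>0]
(D,P,Z): not NE [P1→A gives 7>5; P2→Q gives 9>3]
(D,Q,X): not NE [P1→C gives 3>1]
(D,Q,Y): not NE [P1→B gives 9>8; P2→P gives 9>8; P3→Z gives 7>2]
(D,Q,Z): not NE [P1→A gives 9>6]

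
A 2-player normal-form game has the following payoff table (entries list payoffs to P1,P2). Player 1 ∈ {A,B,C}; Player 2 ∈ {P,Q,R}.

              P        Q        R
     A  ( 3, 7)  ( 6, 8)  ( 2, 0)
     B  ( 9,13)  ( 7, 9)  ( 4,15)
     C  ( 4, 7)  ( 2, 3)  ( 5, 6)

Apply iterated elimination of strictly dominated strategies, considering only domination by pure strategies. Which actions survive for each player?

IESDS → P1:{B,C} P2:{P,R}

P1 drop A (B beats it: P:9>3 Q:7>6 R:4>2)
P2 drop Q (P beats it: B:13>9 C:7>3)
P1→{B,C} P2→{P,R}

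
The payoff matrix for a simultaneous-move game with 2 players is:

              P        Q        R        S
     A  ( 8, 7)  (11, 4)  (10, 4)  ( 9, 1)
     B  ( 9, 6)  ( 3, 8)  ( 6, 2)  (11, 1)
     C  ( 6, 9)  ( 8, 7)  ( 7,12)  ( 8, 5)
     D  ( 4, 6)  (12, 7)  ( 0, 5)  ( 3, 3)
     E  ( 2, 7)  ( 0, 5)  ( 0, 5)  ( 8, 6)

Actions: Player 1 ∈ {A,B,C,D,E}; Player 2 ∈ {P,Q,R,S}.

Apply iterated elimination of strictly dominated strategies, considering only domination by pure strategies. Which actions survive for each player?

P1 drop C (A beats it: P:8>6 Q:11>8 R:10>7 S:9>8)
P1 drop E (A beats it: P:8>2 Q:11>0 R:10>0 S:9>8)
P2 drop R (P beats it: A:7>4 B:6>2 D:6>5)
P2 drop S (P beats it: A:7>1 B:6>1 D:6>3)
P1→{A,B,D} P2→{P,Q}

Remaining: P1:{A,B,D} P2:{P,Q}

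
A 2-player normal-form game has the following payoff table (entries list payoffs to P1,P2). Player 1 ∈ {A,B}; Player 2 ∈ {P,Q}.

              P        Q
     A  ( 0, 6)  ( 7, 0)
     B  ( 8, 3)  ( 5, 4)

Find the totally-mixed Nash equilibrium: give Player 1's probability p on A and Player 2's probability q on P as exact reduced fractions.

P1 mixes 1/7 on A; P2 mixes 1/5 on P

P1 indiff ⇒ q·0+(1-q)·7 = q·8+(1-q)·5 ⇒ q(-8) = (1-q)(-2) ⇒ q = 1/5
P2 indiff ⇒ p·6+(1-p)·3 = p·0+(1-p)·4 ⇒ p(6) = (1-p)(1) ⇒ p = 1/7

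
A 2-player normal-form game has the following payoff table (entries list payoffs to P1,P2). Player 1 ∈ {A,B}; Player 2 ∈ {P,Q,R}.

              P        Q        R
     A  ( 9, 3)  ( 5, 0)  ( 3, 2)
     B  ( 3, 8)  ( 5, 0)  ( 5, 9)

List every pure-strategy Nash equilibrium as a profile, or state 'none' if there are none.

(A,P): NE
(A,Q): not NE [P2→P gives 3>0]
(A,R): not NE [P1→B gives 5>3; P2→P gives 3>2]
(B,P): not NE [P1→A gives 9>3; P2→R gives 9>8]
(B,Q): not NE [P2→R gives 9>0]
(B,R): NE

Nash profiles: (A,P), (B,R)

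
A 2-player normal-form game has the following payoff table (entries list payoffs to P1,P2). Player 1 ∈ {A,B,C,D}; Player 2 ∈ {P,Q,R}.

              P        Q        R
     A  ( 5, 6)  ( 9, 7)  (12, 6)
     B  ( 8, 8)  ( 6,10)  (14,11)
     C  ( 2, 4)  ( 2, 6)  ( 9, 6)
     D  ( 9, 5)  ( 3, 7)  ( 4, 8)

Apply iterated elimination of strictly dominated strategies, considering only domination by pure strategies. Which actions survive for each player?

P1 drop C (A beats it: P:5>2 Q:9>2 R:12>9)
P2 drop P (Q beats it: A:7>6 B:10>8 D:7>5)
P1 drop D (A beats it: Q:9>3 R:12>4)
P1→{A,B} P2→{Q,R}

IESDS → P1:{A,B} P2:{Q,R}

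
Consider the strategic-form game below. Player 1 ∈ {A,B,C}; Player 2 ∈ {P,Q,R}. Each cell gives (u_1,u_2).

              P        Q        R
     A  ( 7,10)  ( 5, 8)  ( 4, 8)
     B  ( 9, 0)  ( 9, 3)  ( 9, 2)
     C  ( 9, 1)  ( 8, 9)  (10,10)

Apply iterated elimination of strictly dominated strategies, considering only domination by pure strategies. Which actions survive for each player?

P1 drop A (B beats it: P:9>7 Q:9>5 R:9>4)
P2 drop P (Q beats it: B:3>0 C:9>1)
P1→{B,C} P2→{Q,R}

Remaining: P1:{B,C} P2:{Q,R}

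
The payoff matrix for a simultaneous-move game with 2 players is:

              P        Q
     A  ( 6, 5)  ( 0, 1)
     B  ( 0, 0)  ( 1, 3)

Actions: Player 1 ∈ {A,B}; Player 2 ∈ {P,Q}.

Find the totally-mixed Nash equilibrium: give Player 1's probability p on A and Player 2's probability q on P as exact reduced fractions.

P1 mixes 3/7 on A; P2 mixes 1/7 on P

P1 indiff ⇒ q·6+(1-q)·0 = q·0+(1-q)·1 ⇒ q(6) = (1-q)(1) ⇒ q = 1/7
P2 indiff ⇒ p·5+(1-p)·0 = p·1+(1-p)·3 ⇒ p(4) = (1-p)(3) ⇒ p = 3/7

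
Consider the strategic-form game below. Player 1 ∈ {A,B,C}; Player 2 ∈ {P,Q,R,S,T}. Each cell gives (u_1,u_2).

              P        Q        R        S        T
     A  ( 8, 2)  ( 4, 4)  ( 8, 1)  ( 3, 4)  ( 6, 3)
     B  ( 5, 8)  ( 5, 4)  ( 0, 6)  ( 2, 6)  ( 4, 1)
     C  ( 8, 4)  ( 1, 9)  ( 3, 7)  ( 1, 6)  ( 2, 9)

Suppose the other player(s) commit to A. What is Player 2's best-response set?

u_2(P vs A) = 2
u_2(Q vs A) = 4
u_2(R vs A) = 1
u_2(S vs A) = 4
u_2(T vs A) = 3
max payoff 4 at {Q,S}

argmax u_2 = {Q,S}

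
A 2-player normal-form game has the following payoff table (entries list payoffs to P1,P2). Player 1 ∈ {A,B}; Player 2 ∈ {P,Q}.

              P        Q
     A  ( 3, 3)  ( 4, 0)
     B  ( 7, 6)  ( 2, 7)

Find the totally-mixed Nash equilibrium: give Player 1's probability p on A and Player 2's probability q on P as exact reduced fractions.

P1 indiff ⇒ q·3+(1-q)·4 = q·7+(1-q)·2 ⇒ q(-4) = (1-q)(-2) ⇒ q = 1/3
P2 indiff ⇒ p·3+(1-p)·6 = p·0+(1-p)·7 ⇒ p(3) = (1-p)(1) ⇒ p = 1/4

(p,q) = (1/4, 1/3)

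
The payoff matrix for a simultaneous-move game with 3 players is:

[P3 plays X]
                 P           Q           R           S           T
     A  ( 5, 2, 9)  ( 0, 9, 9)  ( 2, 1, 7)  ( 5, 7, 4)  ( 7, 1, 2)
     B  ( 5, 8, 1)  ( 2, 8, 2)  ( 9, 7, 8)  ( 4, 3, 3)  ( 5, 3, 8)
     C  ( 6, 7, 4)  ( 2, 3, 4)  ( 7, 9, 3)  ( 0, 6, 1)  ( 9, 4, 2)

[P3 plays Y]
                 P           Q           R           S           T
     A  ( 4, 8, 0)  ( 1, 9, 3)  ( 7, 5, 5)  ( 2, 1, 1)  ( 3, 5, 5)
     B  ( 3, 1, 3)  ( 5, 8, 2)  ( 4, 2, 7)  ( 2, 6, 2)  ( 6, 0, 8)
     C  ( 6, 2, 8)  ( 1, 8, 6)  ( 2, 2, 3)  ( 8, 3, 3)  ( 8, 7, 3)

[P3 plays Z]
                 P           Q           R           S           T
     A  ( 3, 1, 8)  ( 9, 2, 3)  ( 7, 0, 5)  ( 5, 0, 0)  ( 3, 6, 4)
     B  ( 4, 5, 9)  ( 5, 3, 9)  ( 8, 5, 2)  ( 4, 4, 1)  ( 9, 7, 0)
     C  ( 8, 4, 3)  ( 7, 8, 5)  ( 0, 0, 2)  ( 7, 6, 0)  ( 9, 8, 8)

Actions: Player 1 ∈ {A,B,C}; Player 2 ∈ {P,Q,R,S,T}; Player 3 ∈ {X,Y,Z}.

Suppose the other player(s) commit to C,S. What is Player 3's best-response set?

u_3(X vs C,S) = 1
u_3(Y vs C,S) = 3
u_3(Z vs C,S) = 0
max payoff 3 at {Y}

P3 best: {Y}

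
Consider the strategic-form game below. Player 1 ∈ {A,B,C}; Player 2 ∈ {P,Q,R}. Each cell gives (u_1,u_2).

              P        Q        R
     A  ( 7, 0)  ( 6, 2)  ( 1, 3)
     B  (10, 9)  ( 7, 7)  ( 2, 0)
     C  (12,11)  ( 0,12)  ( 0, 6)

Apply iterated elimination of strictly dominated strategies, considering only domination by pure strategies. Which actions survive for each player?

IESDS → P1:{B,C} P2:{P,Q}

P1 drop A (B beats it: P:10>7 Q:7>6 R:2>1)
P2 drop R (P beats it: B:9>0 C:11>6)
P1→{B,C} P2→{P,Q}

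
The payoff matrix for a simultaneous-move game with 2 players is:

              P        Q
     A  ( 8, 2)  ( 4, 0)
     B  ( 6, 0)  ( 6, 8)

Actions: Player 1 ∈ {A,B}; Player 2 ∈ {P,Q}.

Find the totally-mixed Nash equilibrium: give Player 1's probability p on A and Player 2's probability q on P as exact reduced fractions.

p=4/5, q=1/2

P1 indiff ⇒ q·8+(1-q)·4 = q·6+(1-q)·6 ⇒ q(2) = (1-q)(2) ⇒ q = 1/2
P2 indiff ⇒ p·2+(1-p)·0 = p·0+(1-p)·8 ⇒ p(2) = (1-p)(8) ⇒ p = 4/5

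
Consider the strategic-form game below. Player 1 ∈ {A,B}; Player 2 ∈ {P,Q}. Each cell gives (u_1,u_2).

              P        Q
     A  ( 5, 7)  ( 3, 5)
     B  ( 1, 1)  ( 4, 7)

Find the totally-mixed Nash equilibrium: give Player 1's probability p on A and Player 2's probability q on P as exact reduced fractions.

P1 mixes 3/4 on A; P2 mixes 1/5 on P

P1 indiff ⇒ q·5+(1-q)·3 = q·1+(1-q)·4 ⇒ q(4) = (1-q)(1) ⇒ q = 1/5
P2 indiff ⇒ p·7+(1-p)·1 = p·5+(1-p)·7 ⇒ p(2) = (1-p)(6) ⇒ p = 3/4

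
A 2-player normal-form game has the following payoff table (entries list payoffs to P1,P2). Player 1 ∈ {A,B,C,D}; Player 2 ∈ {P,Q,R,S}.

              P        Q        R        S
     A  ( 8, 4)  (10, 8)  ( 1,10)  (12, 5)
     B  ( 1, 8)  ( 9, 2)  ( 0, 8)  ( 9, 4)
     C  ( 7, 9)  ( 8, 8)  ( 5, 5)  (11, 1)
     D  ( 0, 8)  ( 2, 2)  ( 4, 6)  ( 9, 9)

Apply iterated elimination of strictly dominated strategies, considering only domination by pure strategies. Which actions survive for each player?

Remaining: P1:{A,C} P2:{P,Q,R}

P1 drop B (A beats it: P:8>1 Q:10>9 R:1>0 S:12>9)
P1 drop D (C beats it: P:7>0 Q:8>2 R:5>4 S:11>9)
P2 drop S (Q beats it: A:8>5 C:8>1)
P1→{A,C} P2→{P,Q,R}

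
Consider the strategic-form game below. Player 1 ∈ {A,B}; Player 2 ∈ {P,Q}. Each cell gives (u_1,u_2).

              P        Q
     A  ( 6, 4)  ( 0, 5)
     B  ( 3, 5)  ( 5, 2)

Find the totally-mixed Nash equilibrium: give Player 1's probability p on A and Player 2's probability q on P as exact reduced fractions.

P1 indiff ⇒ q·6+(1-q)·0 = q·3+(1-q)·5 ⇒ q(3) = (1-q)(5) ⇒ q = 5/8
P2 indiff ⇒ p·4+(1-p)·5 = p·5+(1-p)·2 ⇒ p(-1) = (1-p)(-3) ⇒ p = 3/4

(p,q) = (3/4, 5/8)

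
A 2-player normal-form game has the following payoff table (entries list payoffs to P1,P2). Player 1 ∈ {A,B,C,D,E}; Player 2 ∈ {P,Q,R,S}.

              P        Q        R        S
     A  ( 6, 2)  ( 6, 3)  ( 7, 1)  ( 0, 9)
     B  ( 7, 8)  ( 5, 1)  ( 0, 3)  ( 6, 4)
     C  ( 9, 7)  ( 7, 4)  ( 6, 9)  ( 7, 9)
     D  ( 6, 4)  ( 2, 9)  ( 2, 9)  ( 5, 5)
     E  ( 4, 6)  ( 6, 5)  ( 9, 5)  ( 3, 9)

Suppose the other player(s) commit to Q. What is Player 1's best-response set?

u_1(A vs Q) = 6
u_1(B vs Q) = 5
u_1(C vs Q) = 7
u_1(D vs Q) = 2
u_1(E vs Q) = 6
max payoff 7 at {C}

argmax u_1 = {C}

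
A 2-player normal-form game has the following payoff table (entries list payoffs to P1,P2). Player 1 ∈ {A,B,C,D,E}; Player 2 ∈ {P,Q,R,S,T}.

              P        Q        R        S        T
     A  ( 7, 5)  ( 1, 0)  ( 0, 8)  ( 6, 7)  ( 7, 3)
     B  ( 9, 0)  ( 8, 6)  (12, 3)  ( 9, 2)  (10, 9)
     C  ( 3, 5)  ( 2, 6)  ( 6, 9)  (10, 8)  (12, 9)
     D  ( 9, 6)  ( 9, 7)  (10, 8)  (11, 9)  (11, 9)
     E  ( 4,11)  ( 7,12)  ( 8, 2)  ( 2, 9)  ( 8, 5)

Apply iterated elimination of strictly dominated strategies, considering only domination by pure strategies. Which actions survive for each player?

IESDS → P1:{B,C,D} P2:{R,S,T}

P1 drop A (B beats it: P:9>7 Q:8>1 R:12>0 S:9>6 T:10>7)
P1 drop E (B beats it: P:9>4 Q:8>7 R:12>8 S:9>2 T:10>8)
P2 drop P (Q beats it: B:6>0 C:6>5 D:7>6)
P2 drop Q (T beats it: B:9>6 C:9>6 D:9>7)
P1→{B,C,D} P2→{R,S,T}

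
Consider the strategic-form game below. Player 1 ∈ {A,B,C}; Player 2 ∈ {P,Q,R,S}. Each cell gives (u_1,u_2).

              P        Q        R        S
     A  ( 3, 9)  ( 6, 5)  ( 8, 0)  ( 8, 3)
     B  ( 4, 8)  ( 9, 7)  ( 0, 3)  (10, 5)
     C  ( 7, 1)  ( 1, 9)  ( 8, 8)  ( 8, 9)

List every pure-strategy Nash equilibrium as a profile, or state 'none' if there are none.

Equilibria: none

(A,P): not NE [P1→C gives 7>3]
(A,Q): not NE [P1→B gives 9>6; P2→P gives 9>5]
(A,R): not NE [P2→P gives 9>0]
(A,S): not NE [P1→B gives 10>8; P2→P gives 9>3]
(B,P): not NE [P1→C gives 7>4]
(B,Q): not NE [P2→P gives 8>7]
(B,R): not NE [P1→C gives 8>0; P2→P gives 8>3]
(B,S): not NE [P2→P gives 8>5]
(C,P): not NE [P2→S gives 9>1]
(C,Q): not NE [P1→B gives 9>1]
(C,R): not NE [P2→S gives 9>8]
(C,S): not NE [P1→B gives 10>8]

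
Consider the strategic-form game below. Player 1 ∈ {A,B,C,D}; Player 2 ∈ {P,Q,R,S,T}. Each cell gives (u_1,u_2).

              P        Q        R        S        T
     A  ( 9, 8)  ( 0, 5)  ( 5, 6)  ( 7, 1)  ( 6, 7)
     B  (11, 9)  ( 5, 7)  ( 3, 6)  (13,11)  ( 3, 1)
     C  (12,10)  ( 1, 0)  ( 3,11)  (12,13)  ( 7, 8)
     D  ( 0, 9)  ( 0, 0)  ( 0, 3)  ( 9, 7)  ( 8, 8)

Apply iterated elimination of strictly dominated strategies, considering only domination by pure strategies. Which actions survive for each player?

P2 drop Q (P beats it: A:8>5 B:9>7 C:10>0 D:9>0)
P2 drop T (P beats it: A:8>7 B:9>1 C:10>8 D:9>8)
P1 drop D (B beats it: P:11>0 R:3>0 S:13>9)
P1→{A,B,C} P2→{P,R,S}

Remaining: P1:{A,B,C} P2:{P,R,S}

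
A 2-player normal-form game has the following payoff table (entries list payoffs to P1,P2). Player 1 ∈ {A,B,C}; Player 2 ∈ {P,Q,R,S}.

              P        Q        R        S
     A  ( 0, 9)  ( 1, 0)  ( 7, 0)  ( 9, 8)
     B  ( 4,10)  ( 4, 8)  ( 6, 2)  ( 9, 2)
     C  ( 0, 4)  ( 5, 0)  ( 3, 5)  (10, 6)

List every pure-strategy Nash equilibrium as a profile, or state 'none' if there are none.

Nash profiles: (B,P), (C,S)

(A,P): not NE [P1→B gives 4>0]
(A,Q): not NE [P1→C gives 5>1; P2→P gives 9>0]
(A,R): not NE [P2→P gives 9>0]
(A,S): not NE [P1→C gives 10>9; P2→P gives 9>8]
(B,P): NE
(B,Q): not NE [P1→C gives 5>4; P2→P gives 10>8]
(B,R): not NE [P1→A gives 7>6; P2→P gives 10>2]
(B,S): not NE [P1→C gives 10>9; P2→P gives 10>2]
(C,P): not NE [P1→B gives 4>0; P2→S gives 6>4]
(C,Q): not NE [P2→S gives 6>0]
(C,R): not NE [P1→A gives 7>3; P2→S gives 6>5]
(C,S): NE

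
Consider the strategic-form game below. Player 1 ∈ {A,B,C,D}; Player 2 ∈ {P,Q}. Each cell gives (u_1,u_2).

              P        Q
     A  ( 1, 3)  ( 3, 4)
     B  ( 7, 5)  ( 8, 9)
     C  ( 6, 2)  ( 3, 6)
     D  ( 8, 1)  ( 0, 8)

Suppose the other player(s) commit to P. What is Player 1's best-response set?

BR_1 = {D}

u_1(A vs P) = 1
u_1(B vs P) = 7
u_1(C vs P) = 6
u_1(D vs P) = 8
max payoff 8 at {D}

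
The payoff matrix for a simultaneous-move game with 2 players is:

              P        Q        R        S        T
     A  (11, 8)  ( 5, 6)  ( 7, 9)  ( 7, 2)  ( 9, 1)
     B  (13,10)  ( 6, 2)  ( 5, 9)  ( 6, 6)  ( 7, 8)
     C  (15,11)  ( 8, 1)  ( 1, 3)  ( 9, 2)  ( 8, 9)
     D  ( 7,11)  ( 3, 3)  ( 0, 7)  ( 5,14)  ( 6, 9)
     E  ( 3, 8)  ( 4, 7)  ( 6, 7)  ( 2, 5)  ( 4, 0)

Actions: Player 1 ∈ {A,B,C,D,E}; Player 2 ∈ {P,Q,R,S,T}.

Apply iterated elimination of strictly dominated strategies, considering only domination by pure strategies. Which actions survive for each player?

Survivors P1:{A,B,C} P2:{P,R}

P1 drop D (A beats it: P:11>7 Q:5>3 R:7>0 S:7>5 T:9>6)
P1 drop E (A beats it: P:11>3 Q:5>4 R:7>6 S:7>2 T:9>4)
P2 drop Q (P beats it: A:8>6 B:10>2 C:11>1)
P2 drop S (P beats it: A:8>2 B:10>6 C:11>2)
P2 drop T (P beats it: A:8>1 B:10>8 C:11>9)
P1→{A,B,C} P2→{P,R}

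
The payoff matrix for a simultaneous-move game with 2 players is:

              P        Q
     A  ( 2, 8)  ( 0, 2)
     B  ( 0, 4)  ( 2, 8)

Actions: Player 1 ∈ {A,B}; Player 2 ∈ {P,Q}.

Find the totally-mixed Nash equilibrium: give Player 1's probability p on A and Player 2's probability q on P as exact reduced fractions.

P1 indiff ⇒ q·2+(1-q)·0 = q·0+(1-q)·2 ⇒ q(2) = (1-q)(2) ⇒ q = 1/2
P2 indiff ⇒ p·8+(1-p)·4 = p·2+(1-p)·8 ⇒ p(6) = (1-p)(4) ⇒ p = 2/5

(p,q) = (2/5, 1/2)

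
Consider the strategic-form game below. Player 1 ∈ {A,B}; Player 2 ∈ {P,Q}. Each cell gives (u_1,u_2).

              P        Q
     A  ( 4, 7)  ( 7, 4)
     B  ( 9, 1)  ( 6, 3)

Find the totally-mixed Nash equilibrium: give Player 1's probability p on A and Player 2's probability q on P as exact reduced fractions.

p=2/5, q=1/6

P1 indiff ⇒ q·4+(1-q)·7 = q·9+(1-q)·6 ⇒ q(-5) = (1-q)(-1) ⇒ q = 1/6
P2 indiff ⇒ p·7+(1-p)·1 = p·4+(1-p)·3 ⇒ p(3) = (1-p)(2) ⇒ p = 2/5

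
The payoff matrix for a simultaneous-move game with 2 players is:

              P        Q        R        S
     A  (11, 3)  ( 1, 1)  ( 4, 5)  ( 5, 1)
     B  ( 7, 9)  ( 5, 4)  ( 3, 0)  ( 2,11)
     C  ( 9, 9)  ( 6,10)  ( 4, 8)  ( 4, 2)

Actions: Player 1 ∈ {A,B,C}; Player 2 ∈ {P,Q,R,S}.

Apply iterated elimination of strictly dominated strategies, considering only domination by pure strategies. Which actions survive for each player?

IESDS → P1:{A,C} P2:{P,Q,R}

P1 drop B (C beats it: P:9>7 Q:6>5 R:4>3 S:4>2)
P2 drop S (P beats it: A:3>1 C:9>2)
P1→{A,C} P2→{P,Q,R}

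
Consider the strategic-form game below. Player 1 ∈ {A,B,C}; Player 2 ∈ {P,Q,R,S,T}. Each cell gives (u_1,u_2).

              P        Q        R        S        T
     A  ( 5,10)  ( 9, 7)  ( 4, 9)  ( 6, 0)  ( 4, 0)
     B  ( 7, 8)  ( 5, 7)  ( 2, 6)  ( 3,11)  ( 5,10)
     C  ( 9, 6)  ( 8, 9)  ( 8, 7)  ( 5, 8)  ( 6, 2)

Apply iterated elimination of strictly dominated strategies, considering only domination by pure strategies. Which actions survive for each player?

P1 drop B (C beats it: P:9>7 Q:8>5 R:8>2 S:5>3 T:6>5)
P2 drop S (Q beats it: A:7>0 C:9>8)
P2 drop T (P beats it: A:10>0 C:6>2)
P1→{A,C} P2→{P,Q,R}

IESDS → P1:{A,C} P2:{P,Q,R}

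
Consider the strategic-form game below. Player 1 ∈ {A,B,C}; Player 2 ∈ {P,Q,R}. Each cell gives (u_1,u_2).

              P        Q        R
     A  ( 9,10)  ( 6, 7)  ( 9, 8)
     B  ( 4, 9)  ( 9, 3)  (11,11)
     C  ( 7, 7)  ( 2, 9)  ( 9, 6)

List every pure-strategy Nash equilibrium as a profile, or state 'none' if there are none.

Nash profiles: (A,P), (B,R)

(A,P): NE
(A,Q): not NE [P1→B gives 9>6; P2→P gives 10>7]
(A,R): not NE [P1→B gives 11>9; P2→P gives 10>8]
(B,P): not NE [P1→A gives 9>4; P2→R gives 11>9]
(B,Q): not NE [P2→R gives 11>3]
(B,R): NE
(C,P): not NE [P1→A gives 9>7; P2→Q gives 9>7]
(C,Q): not NE [P1→B gives 9>2]
(C,R): not NE [P1→B gives 11>9; P2→Q gives 9>6]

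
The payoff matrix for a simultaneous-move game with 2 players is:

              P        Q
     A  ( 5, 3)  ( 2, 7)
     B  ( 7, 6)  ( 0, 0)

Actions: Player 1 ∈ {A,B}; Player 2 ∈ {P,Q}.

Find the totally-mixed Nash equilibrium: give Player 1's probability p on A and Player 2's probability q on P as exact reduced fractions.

P1 indiff ⇒ q·5+(1-q)·2 = q·7+(1-q)·0 ⇒ q(-2) = (1-q)(-2) ⇒ q = 1/2
P2 indiff ⇒ p·3+(1-p)·6 = p·7+(1-p)·0 ⇒ p(-4) = (1-p)(-6) ⇒ p = 3/5

(p,q) = (3/5, 1/2)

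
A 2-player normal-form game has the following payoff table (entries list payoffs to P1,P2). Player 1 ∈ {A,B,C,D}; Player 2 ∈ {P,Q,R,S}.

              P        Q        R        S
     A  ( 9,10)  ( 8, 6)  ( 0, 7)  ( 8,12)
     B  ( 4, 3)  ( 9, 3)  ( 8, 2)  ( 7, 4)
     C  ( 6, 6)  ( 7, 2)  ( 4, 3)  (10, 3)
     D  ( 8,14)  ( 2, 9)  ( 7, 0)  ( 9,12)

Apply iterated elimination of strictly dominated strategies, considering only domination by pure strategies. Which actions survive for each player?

P2 drop Q (S beats it: A:12>6 B:4>3 C:3>2 D:12>9)
P2 drop R (P beats it: A:10>7 B:3>2 C:6>3 D:14>0)
P1 drop B (A beats it: P:9>4 S:8>7)
P1→{A,C,D} P2→{P,S}

IESDS → P1:{A,C,D} P2:{P,S}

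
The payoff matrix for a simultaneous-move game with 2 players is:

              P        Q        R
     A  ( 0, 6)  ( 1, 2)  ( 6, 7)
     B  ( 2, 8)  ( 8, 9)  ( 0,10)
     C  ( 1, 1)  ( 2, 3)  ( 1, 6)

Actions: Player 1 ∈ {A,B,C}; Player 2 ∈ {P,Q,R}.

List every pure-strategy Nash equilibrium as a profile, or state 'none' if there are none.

(A,P): not NE [P1→B gives 2>0; P2→R gives 7>6]
(A,Q): not NE [P1→B gives 8>1; P2→R gives 7>2]
(A,R): NE
(B,P): not NE [P2→R gives 10>8]
(B,Q): not NE [P2→R gives 10>9]
(B,R): not NE [P1→A gives 6>0]
(C,P): not NE [P1→B gives 2>1; P2→R gives 6>1]
(C,Q): not NE [P1→B gives 8>2; P2→R gives 6>3]
(C,R): not NE [P1→A gives 6>1]

Nash profiles: (A,R)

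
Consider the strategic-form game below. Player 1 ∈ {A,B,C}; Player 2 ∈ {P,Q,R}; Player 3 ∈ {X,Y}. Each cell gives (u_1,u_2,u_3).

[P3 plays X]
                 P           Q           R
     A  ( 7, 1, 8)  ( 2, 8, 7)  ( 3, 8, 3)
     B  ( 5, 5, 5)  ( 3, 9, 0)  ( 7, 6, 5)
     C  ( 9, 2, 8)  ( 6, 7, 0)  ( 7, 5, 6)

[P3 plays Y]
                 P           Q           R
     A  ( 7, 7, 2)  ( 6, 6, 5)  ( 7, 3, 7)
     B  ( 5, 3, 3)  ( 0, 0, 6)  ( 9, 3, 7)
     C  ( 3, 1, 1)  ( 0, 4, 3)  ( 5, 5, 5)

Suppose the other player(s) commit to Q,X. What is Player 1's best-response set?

u_1(A vs Q,X) = 2
u_1(B vs Q,X) = 3
u_1(C vs Q,X) = 6
max payoff 6 at {C}

BR_1 = {C}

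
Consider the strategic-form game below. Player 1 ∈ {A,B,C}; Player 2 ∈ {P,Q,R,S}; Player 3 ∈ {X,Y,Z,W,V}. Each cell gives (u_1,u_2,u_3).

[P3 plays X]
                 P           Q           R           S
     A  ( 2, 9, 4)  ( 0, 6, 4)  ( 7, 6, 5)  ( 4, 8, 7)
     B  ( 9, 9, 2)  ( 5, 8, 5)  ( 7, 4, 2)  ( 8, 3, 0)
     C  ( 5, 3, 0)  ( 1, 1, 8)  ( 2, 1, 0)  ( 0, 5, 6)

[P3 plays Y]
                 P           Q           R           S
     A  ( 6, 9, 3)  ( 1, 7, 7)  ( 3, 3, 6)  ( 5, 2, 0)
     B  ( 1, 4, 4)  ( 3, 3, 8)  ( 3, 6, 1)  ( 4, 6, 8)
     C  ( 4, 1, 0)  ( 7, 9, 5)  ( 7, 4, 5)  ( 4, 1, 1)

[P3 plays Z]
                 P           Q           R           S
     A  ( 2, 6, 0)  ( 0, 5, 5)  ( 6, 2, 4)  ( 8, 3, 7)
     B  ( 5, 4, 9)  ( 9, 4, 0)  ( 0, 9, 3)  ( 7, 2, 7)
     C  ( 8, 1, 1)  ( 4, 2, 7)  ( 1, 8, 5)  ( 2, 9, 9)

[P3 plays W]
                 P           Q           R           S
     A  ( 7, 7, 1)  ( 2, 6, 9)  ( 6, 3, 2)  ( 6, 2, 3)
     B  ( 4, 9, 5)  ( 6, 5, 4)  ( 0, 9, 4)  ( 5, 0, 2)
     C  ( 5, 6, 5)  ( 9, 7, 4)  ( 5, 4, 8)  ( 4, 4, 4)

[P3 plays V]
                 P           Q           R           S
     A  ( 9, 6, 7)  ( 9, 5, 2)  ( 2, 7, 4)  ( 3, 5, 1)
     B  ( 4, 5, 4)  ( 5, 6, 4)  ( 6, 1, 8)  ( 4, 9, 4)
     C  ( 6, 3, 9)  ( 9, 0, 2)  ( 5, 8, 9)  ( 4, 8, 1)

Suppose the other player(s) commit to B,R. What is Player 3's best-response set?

argmax u_3 = {V}

u_3(X vs B,R) = 2
u_3(Y vs B,R) = 1
u_3(Z vs B,R) = 3
u_3(W vs B,R) = 4
u_3(V vs B,R) = 8
max payoff 8 at {V}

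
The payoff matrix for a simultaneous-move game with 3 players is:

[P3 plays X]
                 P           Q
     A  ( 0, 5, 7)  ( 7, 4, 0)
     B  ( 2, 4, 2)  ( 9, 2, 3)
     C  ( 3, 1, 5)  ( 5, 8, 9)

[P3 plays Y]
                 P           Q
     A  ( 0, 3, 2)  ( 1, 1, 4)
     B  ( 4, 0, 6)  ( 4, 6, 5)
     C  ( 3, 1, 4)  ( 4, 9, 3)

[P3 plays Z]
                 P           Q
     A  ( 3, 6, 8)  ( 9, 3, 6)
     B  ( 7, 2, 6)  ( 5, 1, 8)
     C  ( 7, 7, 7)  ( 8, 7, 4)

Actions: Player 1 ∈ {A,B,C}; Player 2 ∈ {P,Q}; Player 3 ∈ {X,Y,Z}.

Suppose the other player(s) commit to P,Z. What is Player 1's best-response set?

P1 best: {B,C}

u_1(A vs P,Z) = 3
u_1(B vs P,Z) = 7
u_1(C vs P,Z) = 7
max payoff 7 at {B,C}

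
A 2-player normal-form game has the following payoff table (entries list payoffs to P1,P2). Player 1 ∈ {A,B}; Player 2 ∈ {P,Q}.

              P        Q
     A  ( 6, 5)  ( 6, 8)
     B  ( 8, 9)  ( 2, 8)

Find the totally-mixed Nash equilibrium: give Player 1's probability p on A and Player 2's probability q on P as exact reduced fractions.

(p,q) = (1/4, 2/3)

P1 indiff ⇒ q·6+(1-q)·6 = q·8+(1-q)·2 ⇒ q(-2) = (1-q)(-4) ⇒ q = 2/3
P2 indiff ⇒ p·5+(1-p)·9 = p·8+(1-p)·8 ⇒ p(-3) = (1-p)(-1) ⇒ p = 1/4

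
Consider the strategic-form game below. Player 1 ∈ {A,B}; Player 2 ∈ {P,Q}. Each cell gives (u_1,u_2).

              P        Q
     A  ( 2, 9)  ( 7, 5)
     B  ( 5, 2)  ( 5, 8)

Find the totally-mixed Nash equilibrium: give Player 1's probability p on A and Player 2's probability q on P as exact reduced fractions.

P1 indiff ⇒ q·2+(1-q)·7 = q·5+(1-q)·5 ⇒ q(-3) = (1-q)(-2) ⇒ q = 2/5
P2 indiff ⇒ p·9+(1-p)·2 = p·5+(1-p)·8 ⇒ p(4) = (1-p)(6) ⇒ p = 3/5

P1 mixes 3/5 on A; P2 mixes 2/5 on P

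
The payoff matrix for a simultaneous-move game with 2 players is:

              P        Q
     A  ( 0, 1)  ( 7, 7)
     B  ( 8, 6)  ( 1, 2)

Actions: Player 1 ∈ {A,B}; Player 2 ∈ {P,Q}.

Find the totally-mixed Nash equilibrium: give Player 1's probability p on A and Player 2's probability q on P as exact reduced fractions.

p=2/5, q=3/7

P1 indiff ⇒ q·0+(1-q)·7 = q·8+(1-q)·1 ⇒ q(-8) = (1-q)(-6) ⇒ q = 3/7
P2 indiff ⇒ p·1+(1-p)·6 = p·7+(1-p)·2 ⇒ p(-6) = (1-p)(-4) ⇒ p = 2/5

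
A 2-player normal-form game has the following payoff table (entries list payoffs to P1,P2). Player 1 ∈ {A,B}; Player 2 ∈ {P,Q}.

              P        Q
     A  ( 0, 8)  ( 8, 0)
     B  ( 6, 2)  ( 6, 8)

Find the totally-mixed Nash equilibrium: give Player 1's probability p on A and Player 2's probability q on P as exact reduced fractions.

P1 indiff ⇒ q·0+(1-q)·8 = q·6+(1-q)·6 ⇒ q(-6) = (1-q)(-2) ⇒ q = 1/4
P2 indiff ⇒ p·8+(1-p)·2 = p·0+(1-p)·8 ⇒ p(8) = (1-p)(6) ⇒ p = 3/7

p=3/7, q=1/4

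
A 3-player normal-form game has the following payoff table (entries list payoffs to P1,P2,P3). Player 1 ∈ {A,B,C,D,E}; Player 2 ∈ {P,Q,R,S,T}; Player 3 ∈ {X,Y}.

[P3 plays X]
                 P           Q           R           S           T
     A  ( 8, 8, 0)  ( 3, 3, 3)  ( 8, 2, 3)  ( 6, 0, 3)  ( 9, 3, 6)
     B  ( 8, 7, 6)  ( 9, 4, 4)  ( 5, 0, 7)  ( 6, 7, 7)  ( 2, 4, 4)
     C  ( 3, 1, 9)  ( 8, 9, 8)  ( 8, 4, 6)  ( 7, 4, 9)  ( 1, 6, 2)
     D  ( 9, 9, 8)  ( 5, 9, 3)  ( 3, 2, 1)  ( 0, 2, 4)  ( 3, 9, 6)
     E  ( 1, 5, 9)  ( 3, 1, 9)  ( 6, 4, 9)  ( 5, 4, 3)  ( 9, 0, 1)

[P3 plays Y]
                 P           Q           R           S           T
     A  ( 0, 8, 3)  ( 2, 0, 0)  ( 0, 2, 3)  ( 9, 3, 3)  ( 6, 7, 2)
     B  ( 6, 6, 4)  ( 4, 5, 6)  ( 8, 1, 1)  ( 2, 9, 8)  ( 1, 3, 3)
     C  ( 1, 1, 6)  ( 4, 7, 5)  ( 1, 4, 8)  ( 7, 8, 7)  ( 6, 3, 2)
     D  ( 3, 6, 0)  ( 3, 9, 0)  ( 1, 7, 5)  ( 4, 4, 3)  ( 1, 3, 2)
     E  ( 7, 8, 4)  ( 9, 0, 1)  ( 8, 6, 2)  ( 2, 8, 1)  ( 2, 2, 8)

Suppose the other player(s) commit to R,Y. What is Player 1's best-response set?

argmax u_1 = {B,E}

u_1(A vs R,Y) = 0
u_1(B vs R,Y) = 8
u_1(C vs R,Y) = 1
u_1(D vs R,Y) = 1
u_1(E vs R,Y) = 8
max payoff 8 at {B,E}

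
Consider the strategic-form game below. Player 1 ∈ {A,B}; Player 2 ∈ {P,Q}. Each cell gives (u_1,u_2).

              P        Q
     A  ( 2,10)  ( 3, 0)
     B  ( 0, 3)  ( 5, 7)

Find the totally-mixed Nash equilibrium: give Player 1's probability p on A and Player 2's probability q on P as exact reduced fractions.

P1 indiff ⇒ q·2+(1-q)·3 = q·0+(1-q)·5 ⇒ q(2) = (1-q)(2) ⇒ q = 1/2
P2 indiff ⇒ p·10+(1-p)·3 = p·0+(1-p)·7 ⇒ p(10) = (1-p)(4) ⇒ p = 2/7

p=2/7, q=1/2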